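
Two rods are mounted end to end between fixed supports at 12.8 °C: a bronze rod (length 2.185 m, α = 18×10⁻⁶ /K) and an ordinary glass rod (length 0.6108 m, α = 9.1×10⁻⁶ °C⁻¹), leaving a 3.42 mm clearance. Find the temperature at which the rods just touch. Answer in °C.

Gap closes when ΔL₁ + ΔL₂ = 3.42 mm = 3.42×10⁻³ m
(α₁L₁ + α₂L₂)ΔT = g
α₁L₁ + α₂L₂ = 18×10⁻⁶×2.185 + 9.1×10⁻⁶×0.6108 = 4.488828×10⁻⁵ m/K
ΔT = 3.42×10⁻³ / 4.488828×10⁻⁵ = 76.189 K
T = 12.8 + 76.189 = 88.989 °C

T = 89.0 °C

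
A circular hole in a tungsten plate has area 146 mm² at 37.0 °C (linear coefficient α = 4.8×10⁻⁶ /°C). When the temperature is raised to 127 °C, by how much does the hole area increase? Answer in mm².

Area coefficient ≈ 2α; |ΔT| = 90.0 K
ΔA = 2αA₀ΔT = 2(4.8×10⁻⁶)(146)(90.0) = 0.126 mm²

ΔA = 0.126 mm²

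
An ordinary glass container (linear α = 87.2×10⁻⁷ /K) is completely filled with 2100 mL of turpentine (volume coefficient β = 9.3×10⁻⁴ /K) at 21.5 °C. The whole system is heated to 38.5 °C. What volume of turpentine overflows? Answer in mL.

32.3 mL

The container also expands: β_container ≈ 3α = 2.616×10⁻⁵ /K
Net overflow = V₀(β_liq − 3α_cont)ΔT
β − 3α = 9.30×10⁻⁴ − 2.616×10⁻⁵ = 9.0384×10⁻⁴ /K; ΔT = 17.0 K
ΔV = 2100 × 9.0384×10⁻⁴ × 17.0 = 32.3 mL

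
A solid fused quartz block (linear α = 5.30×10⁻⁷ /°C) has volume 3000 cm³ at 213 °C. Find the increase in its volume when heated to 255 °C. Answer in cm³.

ΔV = 0.200 cm³

Isotropic solid: β ≈ 3α = 1.6×10⁻⁶ /K; ΔT = 42 K
ΔV = 3αV₀ΔT = 3(5.30×10⁻⁷)(3000)(42) = 0.200 cm³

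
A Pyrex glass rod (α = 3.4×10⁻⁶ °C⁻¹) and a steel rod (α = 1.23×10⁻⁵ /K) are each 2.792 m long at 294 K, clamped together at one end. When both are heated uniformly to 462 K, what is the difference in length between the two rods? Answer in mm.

ΔT = 168 K
Pyrex glass: ΔL = 3.4×10⁻⁶ × 2.792 m × 168 = 1.5948×10⁻³ m = 1.5948 mm
steel: ΔL = 1.23×10⁻⁵ × 2.792 m × 168 = 5.7694×10⁻³ m = 5.7694 mm
difference = 5.7694 − 1.5948 = 4.1746 mm

4.17 mm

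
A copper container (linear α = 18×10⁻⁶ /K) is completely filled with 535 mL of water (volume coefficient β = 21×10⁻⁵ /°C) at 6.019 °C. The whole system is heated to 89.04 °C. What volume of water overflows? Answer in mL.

6.93 mL

The container also expands: β_container ≈ 3α = 5.4×10⁻⁵ /K
Net overflow = V₀(β_liq − 3α_cont)ΔT
β − 3α = 2.10×10⁻⁴ − 5.4×10⁻⁵ = 1.56×10⁻⁴ /K; ΔT = 83.021 K
ΔV = 535 × 1.56×10⁻⁴ × 83.021 = 6.93 mL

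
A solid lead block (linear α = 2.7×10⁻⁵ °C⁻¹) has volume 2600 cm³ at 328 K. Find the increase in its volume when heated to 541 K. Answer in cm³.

Isotropic solid: β ≈ 3α = 8.1×10⁻⁵ /K; ΔT = 213 K
ΔV = 3αV₀ΔT = 3(2.7×10⁻⁵)(2600)(213) = 44.9 cm³

ΔV = 44.9 cm³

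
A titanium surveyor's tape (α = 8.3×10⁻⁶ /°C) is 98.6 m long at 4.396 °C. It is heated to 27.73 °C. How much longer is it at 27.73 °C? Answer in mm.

ΔL = 19.1 mm

|ΔT| = |27.73 − 4.396| = 23.334 K
ΔL = αL₀ΔT = (8.3×10⁻⁶)(98.6)(23.334) = 1.91×10⁻² m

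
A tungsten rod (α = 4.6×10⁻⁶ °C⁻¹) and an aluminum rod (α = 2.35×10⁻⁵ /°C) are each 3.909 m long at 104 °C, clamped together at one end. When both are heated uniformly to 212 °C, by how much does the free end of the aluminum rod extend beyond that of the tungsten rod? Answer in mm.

7.98 mm

ΔT = 108 K
tungsten: ΔL = 4.6×10⁻⁶ × 3.909 m × 108 = 1.9420×10⁻³ m = 1.9420 mm
aluminum: ΔL = 2.35×10⁻⁵ × 3.909 m × 108 = 9.9210×10⁻³ m = 9.9210 mm
difference = 9.9210 − 1.9420 = 7.979 mm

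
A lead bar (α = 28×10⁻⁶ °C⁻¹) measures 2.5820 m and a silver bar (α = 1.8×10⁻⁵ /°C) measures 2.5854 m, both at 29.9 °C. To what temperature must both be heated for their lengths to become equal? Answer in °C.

T = 161.9 °C

L₁(1 + α₁ΔT) = L₂(1 + α₂ΔT) ⇒ ΔT = (L₂ − L₁)/(α₁L₁ − α₂L₂)
L₂ − L₁ = 2.5854 − 2.5820 = 3.40×10⁻³ m
α₁L₁ − α₂L₂ = 28×10⁻⁶×2.5820 − 1.8×10⁻⁵×2.5854 = 2.57588×10⁻⁵ m/K
ΔT = 3.40×10⁻³ / 2.57588×10⁻⁵ = 131.994 K
T = 29.9 + 131.994 = 161.894 °C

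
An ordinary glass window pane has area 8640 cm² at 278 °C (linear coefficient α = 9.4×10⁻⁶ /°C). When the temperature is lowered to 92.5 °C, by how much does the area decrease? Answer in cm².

ΔA = 30.1 cm²

Area coefficient ≈ 2α; |ΔT| = 185.5 K
ΔA = 2αA₀ΔT = 2(9.4×10⁻⁶)(8640)(185.5) = 30.1 cm²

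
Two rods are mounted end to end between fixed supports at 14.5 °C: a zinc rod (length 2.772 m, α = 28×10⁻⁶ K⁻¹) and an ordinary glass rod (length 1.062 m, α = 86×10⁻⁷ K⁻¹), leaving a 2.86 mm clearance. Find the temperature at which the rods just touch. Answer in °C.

α₁L₁ = 7.7616×10⁻⁵ m/K, α₂L₂ = 9.1332×10⁻⁶ m/K → total 8.67492×10⁻⁵ m/K
ΔT = g/(α₁L₁+α₂L₂) = 2.86×10⁻³ / 8.67492×10⁻⁵ = 32.969 K
T = 14.5 + 32.969 = 47.469 °C

T = 47.5 °C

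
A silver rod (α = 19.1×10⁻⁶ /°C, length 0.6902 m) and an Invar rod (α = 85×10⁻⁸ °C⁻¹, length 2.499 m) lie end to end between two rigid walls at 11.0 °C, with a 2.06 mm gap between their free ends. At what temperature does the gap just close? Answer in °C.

T = 146 °C

Gap closes when ΔL₁ + ΔL₂ = 2.06 mm = 2.06×10⁻³ m
(α₁L₁ + α₂L₂)ΔT = g
α₁L₁ + α₂L₂ = 19.1×10⁻⁶×0.6902 + 85×10⁻⁸×2.499 = 1.530697×10⁻⁵ m/K
ΔT = 2.06×10⁻³ / 1.530697×10⁻⁵ = 134.58 K
T = 11.0 + 134.58 = 145.58 °C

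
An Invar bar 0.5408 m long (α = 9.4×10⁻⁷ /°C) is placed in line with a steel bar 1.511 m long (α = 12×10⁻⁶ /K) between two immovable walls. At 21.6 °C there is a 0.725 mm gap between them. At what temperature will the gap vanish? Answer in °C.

Gap closes when ΔL₁ + ΔL₂ = 0.725 mm = 7.25×10⁻⁴ m
(α₁L₁ + α₂L₂)ΔT = g
α₁L₁ + α₂L₂ = 9.4×10⁻⁷×0.5408 + 12×10⁻⁶×1.511 = 1.8640352×10⁻⁵ m/K
ΔT = 7.25×10⁻⁴ / 1.8640352×10⁻⁵ = 38.894 K
T = 21.6 + 38.894 = 60.494 °C

T = 60.5 °C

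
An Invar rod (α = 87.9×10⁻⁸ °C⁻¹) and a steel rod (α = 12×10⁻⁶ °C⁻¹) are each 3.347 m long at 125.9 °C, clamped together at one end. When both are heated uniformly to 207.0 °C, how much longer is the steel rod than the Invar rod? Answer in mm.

3.02 mm

ΔT = 81.1 K
Invar: ΔL = 87.9×10⁻⁸ × 3.347 m × 81.1 = 2.3860×10⁻⁴ m = 0.23860 mm
steel: ΔL = 12×10⁻⁶ × 3.347 m × 81.1 = 3.2573×10⁻³ m = 3.2573 mm
difference = 3.2573 − 0.23860 = 3.0187 mm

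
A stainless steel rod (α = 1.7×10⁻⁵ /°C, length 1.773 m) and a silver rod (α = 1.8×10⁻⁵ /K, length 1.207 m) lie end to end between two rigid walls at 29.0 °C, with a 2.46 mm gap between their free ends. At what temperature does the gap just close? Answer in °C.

Gap closes when ΔL₁ + ΔL₂ = 2.46 mm = 2.46×10⁻³ m
(α₁L₁ + α₂L₂)ΔT = g
α₁L₁ + α₂L₂ = 1.7×10⁻⁵×1.773 + 1.8×10⁻⁵×1.207 = 5.1867×10⁻⁵ m/K
ΔT = 2.46×10⁻³ / 5.1867×10⁻⁵ = 47.429 K
T = 29.0 + 47.429 = 76.429 °C

T = 76.4 °C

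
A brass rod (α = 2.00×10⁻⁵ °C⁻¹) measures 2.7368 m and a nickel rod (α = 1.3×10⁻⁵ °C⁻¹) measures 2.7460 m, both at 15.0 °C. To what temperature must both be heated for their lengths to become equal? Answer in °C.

T = 498.2 °C

Equal length when α₁L₁ΔT − α₂L₂ΔT = L₂ − L₁ = 9.20×10⁻³ m
α₁L₁ = 5.4736×10⁻⁵, α₂L₂ = 3.5698×10⁻⁵ → Δ(αL) = 1.9038×10⁻⁵ m/K
ΔT = 9.20×10⁻³ / 1.9038×10⁻⁵ = 483.244 K, so T = 15.0 + 483.244 = 498.244 °C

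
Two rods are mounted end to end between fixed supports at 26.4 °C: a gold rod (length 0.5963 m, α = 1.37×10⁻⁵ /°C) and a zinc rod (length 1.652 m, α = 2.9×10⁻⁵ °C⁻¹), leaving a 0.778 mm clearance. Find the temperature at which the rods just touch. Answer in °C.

Gap closes when ΔL₁ + ΔL₂ = 0.778 mm = 7.78×10⁻⁴ m
(α₁L₁ + α₂L₂)ΔT = g
α₁L₁ + α₂L₂ = 1.37×10⁻⁵×0.5963 + 2.9×10⁻⁵×1.652 = 5.607731×10⁻⁵ m/K
ΔT = 7.78×10⁻⁴ / 5.607731×10⁻⁵ = 13.874 K
T = 26.4 + 13.874 = 40.274 °C

T = 40.3 °C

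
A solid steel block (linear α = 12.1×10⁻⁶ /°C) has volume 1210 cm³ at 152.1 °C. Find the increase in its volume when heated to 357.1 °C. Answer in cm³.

Isotropic solid: β ≈ 3α = 3.6×10⁻⁵ /K; ΔT = 205.0 K
ΔV = 3αV₀ΔT = 3(12.1×10⁻⁶)(1210)(205.0) = 9.00 cm³

ΔV = 9.00 cm³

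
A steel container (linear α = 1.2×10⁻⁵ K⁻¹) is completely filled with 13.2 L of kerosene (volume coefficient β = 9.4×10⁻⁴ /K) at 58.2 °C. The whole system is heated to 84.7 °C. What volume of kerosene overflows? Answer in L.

0.316 L

The container also expands: β_container ≈ 3α = 3.6×10⁻⁵ /K
Net overflow = V₀(β_liq − 3α_cont)ΔT
β − 3α = 9.40×10⁻⁴ − 3.6×10⁻⁵ = 9.04×10⁻⁴ /K; ΔT = 26.5 K
ΔV = 13.2 × 9.04×10⁻⁴ × 26.5 = 0.316 L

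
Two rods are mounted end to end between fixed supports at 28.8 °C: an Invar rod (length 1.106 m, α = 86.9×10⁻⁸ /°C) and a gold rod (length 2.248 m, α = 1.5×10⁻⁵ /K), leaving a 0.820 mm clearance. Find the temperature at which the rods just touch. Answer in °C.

T = 52.4 °C

α₁L₁ = 9.61114×10⁻⁷ m/K, α₂L₂ = 3.372×10⁻⁵ m/K → total 3.4681114×10⁻⁵ m/K
ΔT = g/(α₁L₁+α₂L₂) = 8.20×10⁻⁴ / 3.4681114×10⁻⁵ = 23.644 K
T = 28.8 + 23.644 = 52.444 °C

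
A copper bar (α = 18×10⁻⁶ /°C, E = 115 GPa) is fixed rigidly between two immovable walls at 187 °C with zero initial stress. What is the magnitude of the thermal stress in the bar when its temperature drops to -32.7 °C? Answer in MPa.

σ = 455 MPa

Fully constrained: the free strain ε = αΔT is blocked, so σ = Eε = EαΔT.
|ΔT| = 219.7 K
σ = 115×10⁹ × 18×10⁻⁶ × 219.7 = 4.55×10⁸ Pa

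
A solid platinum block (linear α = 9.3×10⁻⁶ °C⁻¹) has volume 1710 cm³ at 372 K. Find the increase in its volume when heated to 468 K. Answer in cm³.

ΔV = 4.58 cm³

Isotropic solid: β ≈ 3α = 2.8×10⁻⁵ /K; ΔT = 96 K
ΔV = 3αV₀ΔT = 3(9.3×10⁻⁶)(1710)(96) = 4.58 cm³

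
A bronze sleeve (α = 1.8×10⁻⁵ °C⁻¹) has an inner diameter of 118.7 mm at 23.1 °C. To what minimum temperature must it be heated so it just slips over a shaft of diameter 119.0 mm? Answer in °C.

Required Δd = 119.0 − 118.7 = 0.3 mm
Δd = αd₀ΔT ⇒ ΔT = Δd/(αd₀) = 0.3 / (1.8×10⁻⁵ × 118.7) = 140.41 K
T_min = 23.1 + 140.41 = 163.51 °C

T = 164 °C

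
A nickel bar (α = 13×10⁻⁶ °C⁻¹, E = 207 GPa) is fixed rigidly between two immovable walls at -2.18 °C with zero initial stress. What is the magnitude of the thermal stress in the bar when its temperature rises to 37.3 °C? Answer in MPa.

σ = 106 MPa

Fully constrained: the free strain ε = αΔT is blocked, so σ = Eε = EαΔT.
|ΔT| = 39.48 K
σ = 207×10⁹ × 13×10⁻⁶ × 39.48 = 1.06×10⁸ Pa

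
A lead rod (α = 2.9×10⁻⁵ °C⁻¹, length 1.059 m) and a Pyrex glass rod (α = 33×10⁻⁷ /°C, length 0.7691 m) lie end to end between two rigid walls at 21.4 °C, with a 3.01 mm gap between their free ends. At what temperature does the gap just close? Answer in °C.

Gap closes when ΔL₁ + ΔL₂ = 3.01 mm = 3.01×10⁻³ m
(α₁L₁ + α₂L₂)ΔT = g
α₁L₁ + α₂L₂ = 2.9×10⁻⁵×1.059 + 33×10⁻⁷×0.7691 = 3.324903×10⁻⁵ m/K
ΔT = 3.01×10⁻³ / 3.324903×10⁻⁵ = 90.53 K
T = 21.4 + 90.53 = 111.93 °C

T = 112 °C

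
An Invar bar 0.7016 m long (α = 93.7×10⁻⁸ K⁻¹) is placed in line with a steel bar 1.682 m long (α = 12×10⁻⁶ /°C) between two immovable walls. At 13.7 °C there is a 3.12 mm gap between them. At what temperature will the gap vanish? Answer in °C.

α₁L₁ = 6.573992×10⁻⁷ m/K, α₂L₂ = 2.0184×10⁻⁵ m/K → total 2.08413992×10⁻⁵ m/K
ΔT = g/(α₁L₁+α₂L₂) = 3.12×10⁻³ / 2.08413992×10⁻⁵ = 149.70 K
T = 13.7 + 149.70 = 163.40 °C

T = 163 °C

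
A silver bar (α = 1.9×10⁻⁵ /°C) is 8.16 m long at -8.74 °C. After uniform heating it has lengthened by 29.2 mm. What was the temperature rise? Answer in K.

ΔT = 188 K

ΔL = αL₀ΔT ⇒ ΔT = ΔL / (αL₀)
ΔT = 29.2×10⁻³ m / (1.9×10⁻⁵ × 8.16 m) = 188.34 K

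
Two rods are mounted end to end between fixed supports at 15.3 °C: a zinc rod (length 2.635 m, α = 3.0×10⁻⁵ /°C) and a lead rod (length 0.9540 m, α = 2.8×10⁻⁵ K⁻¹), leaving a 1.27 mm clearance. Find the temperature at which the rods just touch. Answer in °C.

T = 27.3 °C

Gap closes when ΔL₁ + ΔL₂ = 1.27 mm = 1.27×10⁻³ m
(α₁L₁ + α₂L₂)ΔT = g
α₁L₁ + α₂L₂ = 3.0×10⁻⁵×2.635 + 2.8×10⁻⁵×0.9540 = 1.05762×10⁻⁴ m/K
ΔT = 1.27×10⁻³ / 1.05762×10⁻⁴ = 12.008 K
T = 15.3 + 12.008 = 27.308 °C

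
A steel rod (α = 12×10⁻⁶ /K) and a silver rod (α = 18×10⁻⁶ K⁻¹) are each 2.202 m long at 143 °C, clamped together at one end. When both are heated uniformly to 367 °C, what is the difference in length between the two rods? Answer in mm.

2.96 mm

ΔT = 224 K
steel: ΔL = 12×10⁻⁶ × 2.202 m × 224 = 5.9190×10⁻³ m = 5.9190 mm
silver: ΔL = 18×10⁻⁶ × 2.202 m × 224 = 8.8785×10⁻³ m = 8.8785 mm
difference = 8.8785 − 5.9190 = 2.9595 mm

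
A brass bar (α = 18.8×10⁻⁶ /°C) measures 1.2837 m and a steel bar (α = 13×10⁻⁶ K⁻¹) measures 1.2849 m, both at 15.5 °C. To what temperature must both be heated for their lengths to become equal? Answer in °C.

T = 177.0 °C

L₁(1 + α₁ΔT) = L₂(1 + α₂ΔT) ⇒ ΔT = (L₂ − L₁)/(α₁L₁ − α₂L₂)
L₂ − L₁ = 1.2849 − 1.2837 = 1.20×10⁻³ m
α₁L₁ − α₂L₂ = 18.8×10⁻⁶×1.2837 − 13×10⁻⁶×1.2849 = 7.42986×10⁻⁶ m/K
ΔT = 1.20×10⁻³ / 7.42986×10⁻⁶ = 161.510 K
T = 15.5 + 161.510 = 177.010 °C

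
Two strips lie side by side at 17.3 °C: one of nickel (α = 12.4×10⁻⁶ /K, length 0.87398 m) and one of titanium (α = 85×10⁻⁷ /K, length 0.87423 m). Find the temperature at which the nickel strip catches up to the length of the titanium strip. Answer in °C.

L₁(1 + α₁ΔT) = L₂(1 + α₂ΔT) ⇒ ΔT = (L₂ − L₁)/(α₁L₁ − α₂L₂)
L₂ − L₁ = 0.87423 − 0.87398 = 2.50×10⁻⁴ m
α₁L₁ − α₂L₂ = 12.4×10⁻⁶×0.87398 − 85×10⁻⁷×0.87423 = 3.406397×10⁻⁶ m/K
ΔT = 2.50×10⁻⁴ / 3.406397×10⁻⁶ = 73.3913 K
T = 17.3 + 73.3913 = 90.6913 °C

T = 90.69 °C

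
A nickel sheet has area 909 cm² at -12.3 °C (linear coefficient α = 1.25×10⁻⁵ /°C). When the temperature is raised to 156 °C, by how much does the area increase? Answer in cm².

Area coefficient ≈ 2α; |ΔT| = 168.3 K
ΔA = 2αA₀ΔT = 2(1.25×10⁻⁵)(909)(168.3) = 3.82 cm²

ΔA = 3.82 cm²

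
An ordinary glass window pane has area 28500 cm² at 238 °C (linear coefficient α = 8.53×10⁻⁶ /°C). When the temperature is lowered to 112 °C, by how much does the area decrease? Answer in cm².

Area coefficient ≈ 2α; |ΔT| = 126 K
ΔA = 2αA₀ΔT = 2(8.53×10⁻⁶)(28500)(126) = 61.3 cm²

ΔA = 61.3 cm²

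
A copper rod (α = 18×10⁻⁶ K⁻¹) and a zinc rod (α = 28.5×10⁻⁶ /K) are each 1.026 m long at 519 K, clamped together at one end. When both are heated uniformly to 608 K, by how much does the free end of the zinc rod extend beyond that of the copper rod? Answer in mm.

0.959 mm

ΔT = 89 K
copper: ΔL = 18×10⁻⁶ × 1.026 m × 89 = 1.6437×10⁻³ m = 1.6437 mm
zinc: ΔL = 28.5×10⁻⁶ × 1.026 m × 89 = 2.6024×10⁻³ m = 2.6024 mm
difference = 2.6024 − 1.6437 = 0.9587 mm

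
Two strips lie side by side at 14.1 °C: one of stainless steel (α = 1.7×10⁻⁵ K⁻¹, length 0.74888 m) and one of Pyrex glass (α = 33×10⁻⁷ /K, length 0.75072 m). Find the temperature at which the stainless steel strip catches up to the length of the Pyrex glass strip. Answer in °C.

Equal length when α₁L₁ΔT − α₂L₂ΔT = L₂ − L₁ = 1.84×10⁻³ m
α₁L₁ = 1.273096×10⁻⁵, α₂L₂ = 2.477376×10⁻⁶ → Δ(αL) = 1.0253584×10⁻⁵ m/K
ΔT = 1.84×10⁻³ / 1.0253584×10⁻⁵ = 179.449 K, so T = 14.1 + 179.449 = 193.549 °C

T = 193.5 °C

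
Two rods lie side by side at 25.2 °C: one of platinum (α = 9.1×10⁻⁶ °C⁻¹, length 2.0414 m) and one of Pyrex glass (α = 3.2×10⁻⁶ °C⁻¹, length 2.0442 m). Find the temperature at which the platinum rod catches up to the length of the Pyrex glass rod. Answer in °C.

T = 257.8 °C

L₁(1 + α₁ΔT) = L₂(1 + α₂ΔT) ⇒ ΔT = (L₂ − L₁)/(α₁L₁ − α₂L₂)
L₂ − L₁ = 2.0442 − 2.0414 = 2.80×10⁻³ m
α₁L₁ − α₂L₂ = 9.1×10⁻⁶×2.0414 − 3.2×10⁻⁶×2.0442 = 1.20353×10⁻⁵ m/K
ΔT = 2.80×10⁻³ / 1.20353×10⁻⁵ = 232.649 K
T = 25.2 + 232.649 = 257.849 °C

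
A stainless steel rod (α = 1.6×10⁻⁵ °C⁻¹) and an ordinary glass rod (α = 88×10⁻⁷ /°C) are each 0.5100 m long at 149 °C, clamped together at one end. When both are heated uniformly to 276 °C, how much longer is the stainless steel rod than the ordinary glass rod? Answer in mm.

0.466 mm

ΔT = 127 K
stainless steel: ΔL = 1.6×10⁻⁵ × 0.5100 m × 127 = 1.0363×10⁻³ m = 1.0363 mm
ordinary glass: ΔL = 88×10⁻⁷ × 0.5100 m × 127 = 5.6998×10⁻⁴ m = 0.56998 mm
difference = 1.0363 − 0.56998 = 0.46632 mm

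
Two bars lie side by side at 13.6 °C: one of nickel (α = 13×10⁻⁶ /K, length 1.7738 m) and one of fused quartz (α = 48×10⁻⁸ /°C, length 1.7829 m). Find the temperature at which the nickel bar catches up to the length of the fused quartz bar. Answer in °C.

T = 423.4 °C

Equal length when α₁L₁ΔT − α₂L₂ΔT = L₂ − L₁ = 9.10×10⁻³ m
α₁L₁ = 2.30594×10⁻⁵, α₂L₂ = 8.55792×10⁻⁷ → Δ(αL) = 2.2203608×10⁻⁵ m/K
ΔT = 9.10×10⁻³ / 2.2203608×10⁻⁵ = 409.843 K, so T = 13.6 + 409.843 = 423.443 °C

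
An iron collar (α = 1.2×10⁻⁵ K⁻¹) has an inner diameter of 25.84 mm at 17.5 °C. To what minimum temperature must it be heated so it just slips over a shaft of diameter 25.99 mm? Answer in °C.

Required Δd = 25.99 − 25.84 = 0.15 mm
Δd = αd₀ΔT ⇒ ΔT = Δd/(αd₀) = 0.15 / (1.2×10⁻⁵ × 25.84) = 483.75 K
T_min = 17.5 + 483.75 = 501.25 °C

T = 501 °C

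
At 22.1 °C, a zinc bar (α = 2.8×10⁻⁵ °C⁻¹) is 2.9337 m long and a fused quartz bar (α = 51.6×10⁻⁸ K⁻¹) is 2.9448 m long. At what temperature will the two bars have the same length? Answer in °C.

T = 159.8 °C

Equal length when α₁L₁ΔT − α₂L₂ΔT = L₂ − L₁ = 1.11×10⁻² m
α₁L₁ = 8.21436×10⁻⁵, α₂L₂ = 1.5195168×10⁻⁶ → Δ(αL) = 8.06240832×10⁻⁵ m/K
ΔT = 1.11×10⁻² / 8.06240832×10⁻⁵ = 137.676 K, so T = 22.1 + 137.676 = 159.776 °C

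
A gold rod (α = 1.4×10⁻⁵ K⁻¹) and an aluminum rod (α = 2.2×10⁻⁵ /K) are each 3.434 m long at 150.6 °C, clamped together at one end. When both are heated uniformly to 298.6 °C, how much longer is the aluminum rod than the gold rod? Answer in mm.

ΔT = 148.0 K
gold: ΔL = 1.4×10⁻⁵ × 3.434 m × 148.0 = 7.1152×10⁻³ m = 7.1152 mm
aluminum: ΔL = 2.2×10⁻⁵ × 3.434 m × 148.0 = 1.1181×10⁻² m = 11.181 mm
difference = 11.181 − 7.1152 = 4.0658 mm

4.07 mm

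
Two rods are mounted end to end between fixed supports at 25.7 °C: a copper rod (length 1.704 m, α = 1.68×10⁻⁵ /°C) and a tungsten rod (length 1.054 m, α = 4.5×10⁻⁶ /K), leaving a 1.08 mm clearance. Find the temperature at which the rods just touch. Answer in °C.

Gap closes when ΔL₁ + ΔL₂ = 1.08 mm = 1.08×10⁻³ m
(α₁L₁ + α₂L₂)ΔT = g
α₁L₁ + α₂L₂ = 1.68×10⁻⁵×1.704 + 4.5×10⁻⁶×1.054 = 3.33702×10⁻⁵ m/K
ΔT = 1.08×10⁻³ / 3.33702×10⁻⁵ = 32.364 K
T = 25.7 + 32.364 = 58.064 °C

T = 58.1 °C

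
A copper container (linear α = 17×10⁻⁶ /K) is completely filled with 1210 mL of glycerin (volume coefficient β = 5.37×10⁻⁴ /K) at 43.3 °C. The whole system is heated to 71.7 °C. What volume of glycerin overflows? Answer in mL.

The container also expands: β_container ≈ 3α = 5.1×10⁻⁵ /K
Net overflow = V₀(β_liq − 3α_cont)ΔT
β − 3α = 5.37×10⁻⁴ − 5.1×10⁻⁵ = 4.86×10⁻⁴ /K; ΔT = 28.4 K
ΔV = 1210 × 4.86×10⁻⁴ × 28.4 = 16.7 mL

16.7 mL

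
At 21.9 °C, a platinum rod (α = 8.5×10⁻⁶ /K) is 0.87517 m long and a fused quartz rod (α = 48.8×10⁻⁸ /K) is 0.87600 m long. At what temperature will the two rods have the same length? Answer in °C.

T = 140.3 °C

L₁(1 + α₁ΔT) = L₂(1 + α₂ΔT) ⇒ ΔT = (L₂ − L₁)/(α₁L₁ − α₂L₂)
L₂ − L₁ = 0.87600 − 0.87517 = 8.30×10⁻⁴ m
α₁L₁ − α₂L₂ = 8.5×10⁻⁶×0.87517 − 48.8×10⁻⁸×0.87600 = 7.011457×10⁻⁶ m/K
ΔT = 8.30×10⁻⁴ / 7.011457×10⁻⁶ = 118.378 K
T = 21.9 + 118.378 = 140.278 °C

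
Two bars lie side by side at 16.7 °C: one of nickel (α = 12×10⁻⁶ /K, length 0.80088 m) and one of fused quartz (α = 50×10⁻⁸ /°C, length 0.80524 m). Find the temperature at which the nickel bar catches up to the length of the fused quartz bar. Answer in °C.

T = 490.2 °C

Equal length when α₁L₁ΔT − α₂L₂ΔT = L₂ − L₁ = 4.36×10⁻³ m
α₁L₁ = 9.61056×10⁻⁶, α₂L₂ = 4.0262×10⁻⁷ → Δ(αL) = 9.20794×10⁻⁶ m/K
ΔT = 4.36×10⁻³ / 9.20794×10⁻⁶ = 473.504 K, so T = 16.7 + 473.504 = 490.204 °C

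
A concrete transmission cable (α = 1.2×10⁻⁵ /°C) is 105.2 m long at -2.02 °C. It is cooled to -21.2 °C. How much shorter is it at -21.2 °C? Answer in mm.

ΔL = 24.2 mm

|ΔT| = |-21.2 − (-2.02)| = 19.18 K
ΔL = αL₀ΔT = (1.2×10⁻⁵)(105.2)(19.18) = 2.42×10⁻² m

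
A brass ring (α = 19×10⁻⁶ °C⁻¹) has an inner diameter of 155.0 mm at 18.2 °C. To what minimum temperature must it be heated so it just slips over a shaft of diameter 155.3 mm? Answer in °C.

Required Δd = 155.3 − 155.0 = 0.3 mm
Δd = αd₀ΔT ⇒ ΔT = Δd/(αd₀) = 0.3 / (19×10⁻⁶ × 155.0) = 101.87 K
T_min = 18.2 + 101.87 = 120.07 °C

T = 120 °C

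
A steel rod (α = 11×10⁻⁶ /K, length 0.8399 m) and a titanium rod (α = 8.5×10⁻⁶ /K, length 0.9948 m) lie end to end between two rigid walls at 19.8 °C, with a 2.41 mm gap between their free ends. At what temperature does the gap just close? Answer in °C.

α₁L₁ = 9.2389×10⁻⁶ m/K, α₂L₂ = 8.4558×10⁻⁶ m/K → total 1.76947×10⁻⁵ m/K
ΔT = g/(α₁L₁+α₂L₂) = 2.41×10⁻³ / 1.76947×10⁻⁵ = 136.20 K
T = 19.8 + 136.20 = 156.00 °C

T = 156 °C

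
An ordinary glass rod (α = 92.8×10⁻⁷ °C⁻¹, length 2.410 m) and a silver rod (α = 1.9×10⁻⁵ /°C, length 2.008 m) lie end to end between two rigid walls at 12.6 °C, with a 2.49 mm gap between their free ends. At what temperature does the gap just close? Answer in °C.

α₁L₁ = 2.23648×10⁻⁵ m/K, α₂L₂ = 3.8152×10⁻⁵ m/K → total 6.05168×10⁻⁵ m/K
ΔT = g/(α₁L₁+α₂L₂) = 2.49×10⁻³ / 6.05168×10⁻⁵ = 41.146 K
T = 12.6 + 41.146 = 53.746 °C

T = 53.7 °C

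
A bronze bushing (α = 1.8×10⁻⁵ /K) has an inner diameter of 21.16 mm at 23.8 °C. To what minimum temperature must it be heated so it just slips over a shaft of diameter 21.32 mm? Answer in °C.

Required Δd = 21.32 − 21.16 = 0.16 mm
Δd = αd₀ΔT ⇒ ΔT = Δd/(αd₀) = 0.16 / (1.8×10⁻⁵ × 21.16) = 420.08 K
T_min = 23.8 + 420.08 = 443.88 °C

T = 444 °C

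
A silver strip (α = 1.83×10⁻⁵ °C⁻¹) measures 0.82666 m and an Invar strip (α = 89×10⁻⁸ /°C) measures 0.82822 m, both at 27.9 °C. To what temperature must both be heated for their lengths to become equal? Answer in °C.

T = 136.3 °C

Equal length when α₁L₁ΔT − α₂L₂ΔT = L₂ − L₁ = 1.56×10⁻³ m
α₁L₁ = 1.5127878×10⁻⁵, α₂L₂ = 7.371158×10⁻⁷ → Δ(αL) = 1.43907622×10⁻⁵ m/K
ΔT = 1.56×10⁻³ / 1.43907622×10⁻⁵ = 108.403 K, so T = 27.9 + 108.403 = 136.303 °C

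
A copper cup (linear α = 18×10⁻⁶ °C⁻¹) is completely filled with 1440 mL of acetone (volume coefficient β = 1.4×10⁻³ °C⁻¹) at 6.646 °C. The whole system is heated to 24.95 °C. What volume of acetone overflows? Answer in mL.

The cup also expands: β_container ≈ 3α = 5.4×10⁻⁵ /K
Net overflow = V₀(β_liq − 3α_cont)ΔT
β − 3α = 1.40×10⁻³ − 5.4×10⁻⁵ = 1.346×10⁻³ /K; ΔT = 18.304 K
ΔV = 1440 × 1.346×10⁻³ × 18.304 = 35.5 mL

35.5 mL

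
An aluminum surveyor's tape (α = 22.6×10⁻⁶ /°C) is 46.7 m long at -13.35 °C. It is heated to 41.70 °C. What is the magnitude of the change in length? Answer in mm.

ΔL = 58.1 mm

|ΔT| = |41.70 − (-13.35)| = 55.05 K
ΔL = αL₀ΔT = (22.6×10⁻⁶)(46.7)(55.05) = 5.81×10⁻² m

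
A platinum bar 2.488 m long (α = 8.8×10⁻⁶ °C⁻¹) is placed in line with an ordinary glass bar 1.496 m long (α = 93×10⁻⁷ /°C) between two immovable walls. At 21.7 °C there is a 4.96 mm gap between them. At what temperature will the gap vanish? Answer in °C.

T = 160 °C

Gap closes when ΔL₁ + ΔL₂ = 4.96 mm = 4.96×10⁻³ m
(α₁L₁ + α₂L₂)ΔT = g
α₁L₁ + α₂L₂ = 8.8×10⁻⁶×2.488 + 93×10⁻⁷×1.496 = 3.58072×10⁻⁵ m/K
ΔT = 4.96×10⁻³ / 3.58072×10⁻⁵ = 138.52 K
T = 21.7 + 138.52 = 160.22 °C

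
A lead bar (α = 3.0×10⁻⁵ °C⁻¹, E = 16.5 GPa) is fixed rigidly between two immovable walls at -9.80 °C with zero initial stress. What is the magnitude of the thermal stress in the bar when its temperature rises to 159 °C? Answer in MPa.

Fully constrained: the free strain ε = αΔT is blocked, so σ = Eε = EαΔT.
|ΔT| = 168.80 K
σ = 16.5×10⁹ × 3.0×10⁻⁵ × 168.80 = 8.36×10⁷ Pa

σ = 83.6 MPa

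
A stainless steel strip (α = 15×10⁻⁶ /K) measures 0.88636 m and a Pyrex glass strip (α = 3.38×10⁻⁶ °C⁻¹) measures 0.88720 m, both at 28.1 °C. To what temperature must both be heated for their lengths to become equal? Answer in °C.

T = 109.7 °C

L₁(1 + α₁ΔT) = L₂(1 + α₂ΔT) ⇒ ΔT = (L₂ − L₁)/(α₁L₁ − α₂L₂)
L₂ − L₁ = 0.88720 − 0.88636 = 8.40×10⁻⁴ m
α₁L₁ − α₂L₂ = 15×10⁻⁶×0.88636 − 3.38×10⁻⁶×0.88720 = 1.0296664×10⁻⁵ m/K
ΔT = 8.40×10⁻⁴ / 1.0296664×10⁻⁵ = 81.580 K
T = 28.1 + 81.580 = 109.680 °C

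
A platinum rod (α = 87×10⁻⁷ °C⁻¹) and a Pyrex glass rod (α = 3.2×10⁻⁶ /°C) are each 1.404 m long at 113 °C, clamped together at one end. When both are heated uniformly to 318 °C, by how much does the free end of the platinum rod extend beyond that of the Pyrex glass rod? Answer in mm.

1.58 mm

ΔT = 205 K
platinum: ΔL = 87×10⁻⁷ × 1.404 m × 205 = 2.5040×10⁻³ m = 2.5040 mm
Pyrex glass: ΔL = 3.2×10⁻⁶ × 1.404 m × 205 = 9.2102×10⁻⁴ m = 0.92102 mm
difference = 2.5040 − 0.92102 = 1.58298 mm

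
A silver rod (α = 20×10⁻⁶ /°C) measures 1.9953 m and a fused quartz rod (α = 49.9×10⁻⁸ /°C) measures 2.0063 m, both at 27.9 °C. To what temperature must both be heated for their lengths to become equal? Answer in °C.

L₁(1 + α₁ΔT) = L₂(1 + α₂ΔT) ⇒ ΔT = (L₂ − L₁)/(α₁L₁ − α₂L₂)
L₂ − L₁ = 2.0063 − 1.9953 = 1.10×10⁻² m
α₁L₁ − α₂L₂ = 20×10⁻⁶×1.9953 − 49.9×10⁻⁸×2.0063 = 3.89048563×10⁻⁵ m/K
ΔT = 1.10×10⁻² / 3.89048563×10⁻⁵ = 282.741 K
T = 27.9 + 282.741 = 310.641 °C

T = 310.6 °C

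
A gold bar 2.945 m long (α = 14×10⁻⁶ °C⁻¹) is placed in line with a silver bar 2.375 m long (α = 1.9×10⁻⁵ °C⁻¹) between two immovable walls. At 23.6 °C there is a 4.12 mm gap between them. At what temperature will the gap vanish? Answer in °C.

T = 71.3 °C

α₁L₁ = 4.123×10⁻⁵ m/K, α₂L₂ = 4.5125×10⁻⁵ m/K → total 8.6355×10⁻⁵ m/K
ΔT = g/(α₁L₁+α₂L₂) = 4.12×10⁻³ / 8.6355×10⁻⁵ = 47.710 K
T = 23.6 + 47.710 = 71.310 °C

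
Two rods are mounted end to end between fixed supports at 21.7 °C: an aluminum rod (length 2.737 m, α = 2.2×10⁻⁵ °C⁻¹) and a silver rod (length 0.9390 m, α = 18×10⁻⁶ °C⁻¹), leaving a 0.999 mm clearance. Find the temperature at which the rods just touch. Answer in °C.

T = 34.7 °C

Gap closes when ΔL₁ + ΔL₂ = 0.999 mm = 9.99×10⁻⁴ m
(α₁L₁ + α₂L₂)ΔT = g
α₁L₁ + α₂L₂ = 2.2×10⁻⁵×2.737 + 18×10⁻⁶×0.9390 = 7.7116×10⁻⁵ m/K
ΔT = 9.99×10⁻⁴ / 7.7116×10⁻⁵ = 12.955 K
T = 21.7 + 12.955 = 34.655 °C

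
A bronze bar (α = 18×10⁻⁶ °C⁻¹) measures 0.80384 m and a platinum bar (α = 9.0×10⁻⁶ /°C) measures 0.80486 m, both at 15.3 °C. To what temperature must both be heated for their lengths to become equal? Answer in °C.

Equal length when α₁L₁ΔT − α₂L₂ΔT = L₂ − L₁ = 1.02×10⁻³ m
α₁L₁ = 1.446912×10⁻⁵, α₂L₂ = 7.24374×10⁻⁶ → Δ(αL) = 7.22538×10⁻⁶ m/K
ΔT = 1.02×10⁻³ / 7.22538×10⁻⁶ = 141.169 K, so T = 15.3 + 141.169 = 156.469 °C

T = 156.5 °C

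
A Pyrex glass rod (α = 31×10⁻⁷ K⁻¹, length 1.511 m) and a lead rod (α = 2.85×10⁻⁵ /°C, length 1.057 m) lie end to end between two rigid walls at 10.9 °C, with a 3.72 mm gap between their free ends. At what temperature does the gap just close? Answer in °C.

T = 118 °C

Gap closes when ΔL₁ + ΔL₂ = 3.72 mm = 3.72×10⁻³ m
(α₁L₁ + α₂L₂)ΔT = g
α₁L₁ + α₂L₂ = 31×10⁻⁷×1.511 + 2.85×10⁻⁵×1.057 = 3.48086×10⁻⁵ m/K
ΔT = 3.72×10⁻³ / 3.48086×10⁻⁵ = 106.87 K
T = 10.9 + 106.87 = 117.77 °C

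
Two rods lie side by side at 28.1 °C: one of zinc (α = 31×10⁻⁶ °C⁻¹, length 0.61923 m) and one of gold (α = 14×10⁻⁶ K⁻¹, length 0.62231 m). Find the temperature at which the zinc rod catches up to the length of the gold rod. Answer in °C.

Equal length when α₁L₁ΔT − α₂L₂ΔT = L₂ − L₁ = 3.08×10⁻³ m
α₁L₁ = 1.919613×10⁻⁵, α₂L₂ = 8.71234×10⁻⁶ → Δ(αL) = 1.048379×10⁻⁵ m/K
ΔT = 3.08×10⁻³ / 1.048379×10⁻⁵ = 293.787 K, so T = 28.1 + 293.787 = 321.887 °C

T = 321.9 °C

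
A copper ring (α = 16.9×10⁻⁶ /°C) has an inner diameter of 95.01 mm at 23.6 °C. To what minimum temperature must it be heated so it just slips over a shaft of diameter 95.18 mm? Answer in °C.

T = 129 °C

Required Δd = 95.18 − 95.01 = 0.17 mm
Δd = αd₀ΔT ⇒ ΔT = Δd/(αd₀) = 0.17 / (16.9×10⁻⁶ × 95.01) = 105.87 K
T_min = 23.6 + 105.87 = 129.47 °C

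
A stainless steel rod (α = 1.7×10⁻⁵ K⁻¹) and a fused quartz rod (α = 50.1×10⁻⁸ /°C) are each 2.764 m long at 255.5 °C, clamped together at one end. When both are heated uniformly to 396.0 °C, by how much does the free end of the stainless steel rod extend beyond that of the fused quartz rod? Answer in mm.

ΔT = 140.5 K
stainless steel: ΔL = 1.7×10⁻⁵ × 2.764 m × 140.5 = 6.6018×10⁻³ m = 6.6018 mm
fused quartz: ΔL = 50.1×10⁻⁸ × 2.764 m × 140.5 = 1.9456×10⁻⁴ m = 0.19456 mm
difference = 6.6018 − 0.19456 = 6.40724 mm

6.41 mm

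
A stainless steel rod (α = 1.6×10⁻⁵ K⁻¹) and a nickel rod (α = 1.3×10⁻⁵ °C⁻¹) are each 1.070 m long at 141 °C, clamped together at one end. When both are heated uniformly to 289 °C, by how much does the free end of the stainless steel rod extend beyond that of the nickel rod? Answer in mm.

ΔT = 148 K
stainless steel: ΔL = 1.6×10⁻⁵ × 1.070 m × 148 = 2.5338×10⁻³ m = 2.5338 mm
nickel: ΔL = 1.3×10⁻⁵ × 1.070 m × 148 = 2.0587×10⁻³ m = 2.0587 mm
difference = 2.5338 − 2.0587 = 0.4751 mm

0.475 mm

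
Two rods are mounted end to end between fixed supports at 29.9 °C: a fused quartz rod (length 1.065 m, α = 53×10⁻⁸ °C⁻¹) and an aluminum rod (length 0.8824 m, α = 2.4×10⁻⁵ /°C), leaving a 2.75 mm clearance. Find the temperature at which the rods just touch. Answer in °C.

Gap closes when ΔL₁ + ΔL₂ = 2.75 mm = 2.75×10⁻³ m
(α₁L₁ + α₂L₂)ΔT = g
α₁L₁ + α₂L₂ = 53×10⁻⁸×1.065 + 2.4×10⁻⁵×0.8824 = 2.174205×10⁻⁵ m/K
ΔT = 2.75×10⁻³ / 2.174205×10⁻⁵ = 126.48 K
T = 29.9 + 126.48 = 156.38 °C

T = 156 °C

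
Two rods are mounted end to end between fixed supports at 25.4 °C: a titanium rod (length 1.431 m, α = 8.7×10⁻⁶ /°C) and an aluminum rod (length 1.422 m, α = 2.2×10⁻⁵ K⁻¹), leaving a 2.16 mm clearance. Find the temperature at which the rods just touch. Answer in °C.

T = 74.8 °C

Gap closes when ΔL₁ + ΔL₂ = 2.16 mm = 2.16×10⁻³ m
(α₁L₁ + α₂L₂)ΔT = g
α₁L₁ + α₂L₂ = 8.7×10⁻⁶×1.431 + 2.2×10⁻⁵×1.422 = 4.37337×10⁻⁵ m/K
ΔT = 2.16×10⁻³ / 4.37337×10⁻⁵ = 49.390 K
T = 25.4 + 49.390 = 74.790 °C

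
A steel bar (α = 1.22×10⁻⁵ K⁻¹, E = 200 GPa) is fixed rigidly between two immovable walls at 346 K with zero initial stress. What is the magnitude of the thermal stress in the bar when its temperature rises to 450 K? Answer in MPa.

Fully constrained: the free strain ε = αΔT is blocked, so σ = Eε = EαΔT.
|ΔT| = 104 K
σ = 200×10⁹ × 1.22×10⁻⁵ × 104 = 2.54×10⁸ Pa

σ = 254 MPa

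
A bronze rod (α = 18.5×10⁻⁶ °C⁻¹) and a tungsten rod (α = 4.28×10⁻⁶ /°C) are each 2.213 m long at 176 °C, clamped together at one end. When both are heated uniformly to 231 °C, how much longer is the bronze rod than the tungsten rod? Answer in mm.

1.73 mm

ΔT = 55 K
bronze: ΔL = 18.5×10⁻⁶ × 2.213 m × 55 = 2.2517×10⁻³ m = 2.2517 mm
tungsten: ΔL = 4.28×10⁻⁶ × 2.213 m × 55 = 5.2094×10⁻⁴ m = 0.52094 mm
difference = 2.2517 − 0.52094 = 1.73076 mm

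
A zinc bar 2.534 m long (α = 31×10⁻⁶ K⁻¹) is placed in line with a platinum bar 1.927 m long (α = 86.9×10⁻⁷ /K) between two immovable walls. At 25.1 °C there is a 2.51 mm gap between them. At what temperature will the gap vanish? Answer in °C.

T = 51.4 °C

Gap closes when ΔL₁ + ΔL₂ = 2.51 mm = 2.51×10⁻³ m
(α₁L₁ + α₂L₂)ΔT = g
α₁L₁ + α₂L₂ = 31×10⁻⁶×2.534 + 86.9×10⁻⁷×1.927 = 9.529963×10⁻⁵ m/K
ΔT = 2.51×10⁻³ / 9.529963×10⁻⁵ = 26.338 K
T = 25.1 + 26.338 = 51.438 °C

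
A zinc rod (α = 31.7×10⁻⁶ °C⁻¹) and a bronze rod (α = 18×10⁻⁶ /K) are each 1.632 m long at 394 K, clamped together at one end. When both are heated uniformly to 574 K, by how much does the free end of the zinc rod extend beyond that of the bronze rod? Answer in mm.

4.02 mm

ΔT = 180 K
zinc: ΔL = 31.7×10⁻⁶ × 1.632 m × 180 = 9.3122×10⁻³ m = 9.3122 mm
bronze: ΔL = 18×10⁻⁶ × 1.632 m × 180 = 5.2877×10⁻³ m = 5.2877 mm
difference = 9.3122 − 5.2877 = 4.0245 mm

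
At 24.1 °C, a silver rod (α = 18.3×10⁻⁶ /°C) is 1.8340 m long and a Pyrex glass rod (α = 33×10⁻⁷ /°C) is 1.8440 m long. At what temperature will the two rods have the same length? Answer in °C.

L₁(1 + α₁ΔT) = L₂(1 + α₂ΔT) ⇒ ΔT = (L₂ − L₁)/(α₁L₁ − α₂L₂)
L₂ − L₁ = 1.8440 − 1.8340 = 1.00×10⁻² m
α₁L₁ − α₂L₂ = 18.3×10⁻⁶×1.8340 − 33×10⁻⁷×1.8440 = 2.7477×10⁻⁵ m/K
ΔT = 1.00×10⁻² / 2.7477×10⁻⁵ = 363.941 K
T = 24.1 + 363.941 = 388.041 °C

T = 388.0 °C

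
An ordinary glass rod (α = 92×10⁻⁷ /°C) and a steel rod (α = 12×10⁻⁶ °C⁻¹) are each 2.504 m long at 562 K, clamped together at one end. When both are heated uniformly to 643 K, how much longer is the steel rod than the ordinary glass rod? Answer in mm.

0.568 mm

ΔT = 81 K
ordinary glass: ΔL = 92×10⁻⁷ × 2.504 m × 81 = 1.8660×10⁻³ m = 1.8660 mm
steel: ΔL = 12×10⁻⁶ × 2.504 m × 81 = 2.4339×10⁻³ m = 2.4339 mm
difference = 2.4339 − 1.8660 = 0.5679 mm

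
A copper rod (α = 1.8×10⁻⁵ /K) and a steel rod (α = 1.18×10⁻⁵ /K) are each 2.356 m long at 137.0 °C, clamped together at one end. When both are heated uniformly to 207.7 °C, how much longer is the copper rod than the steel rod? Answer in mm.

1.03 mm

ΔT = 70.7 K
copper: ΔL = 1.8×10⁻⁵ × 2.356 m × 70.7 = 2.9982×10⁻³ m = 2.9982 mm
steel: ΔL = 1.18×10⁻⁵ × 2.356 m × 70.7 = 1.9655×10⁻³ m = 1.9655 mm
difference = 2.9982 − 1.9655 = 1.0327 mm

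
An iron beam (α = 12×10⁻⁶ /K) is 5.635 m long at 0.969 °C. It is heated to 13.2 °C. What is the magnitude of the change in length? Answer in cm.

ΔL = 0.0827 cm

|ΔT| = |13.2 − 0.969| = 12.231 K
ΔL = αL₀ΔT = (12×10⁻⁶)(5.635)(12.231) = 8.27×10⁻⁴ m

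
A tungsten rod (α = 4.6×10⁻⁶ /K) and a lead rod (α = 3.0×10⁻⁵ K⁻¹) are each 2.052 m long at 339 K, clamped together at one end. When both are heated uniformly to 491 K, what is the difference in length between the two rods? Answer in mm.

7.92 mm

ΔT = 152 K
tungsten: ΔL = 4.6×10⁻⁶ × 2.052 m × 152 = 1.4348×10⁻³ m = 1.4348 mm
lead: ΔL = 3.0×10⁻⁵ × 2.052 m × 152 = 9.3571×10⁻³ m = 9.3571 mm
difference = 9.3571 − 1.4348 = 7.9223 mm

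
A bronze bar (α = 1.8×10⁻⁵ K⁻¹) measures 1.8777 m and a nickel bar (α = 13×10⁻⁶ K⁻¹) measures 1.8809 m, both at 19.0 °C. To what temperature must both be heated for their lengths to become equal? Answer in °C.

L₁(1 + α₁ΔT) = L₂(1 + α₂ΔT) ⇒ ΔT = (L₂ − L₁)/(α₁L₁ − α₂L₂)
L₂ − L₁ = 1.8809 − 1.8777 = 3.20×10⁻³ m
α₁L₁ − α₂L₂ = 1.8×10⁻⁵×1.8777 − 13×10⁻⁶×1.8809 = 9.3469×10⁻⁶ m/K
ΔT = 3.20×10⁻³ / 9.3469×10⁻⁶ = 342.359 K
T = 19.0 + 342.359 = 361.359 °C

T = 361.4 °C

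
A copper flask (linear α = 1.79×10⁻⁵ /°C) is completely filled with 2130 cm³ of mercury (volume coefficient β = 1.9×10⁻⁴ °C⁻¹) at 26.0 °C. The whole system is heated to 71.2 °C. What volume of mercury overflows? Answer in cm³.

The flask also expands: β_container ≈ 3α = 5.37×10⁻⁵ /K
Net overflow = V₀(β_liq − 3α_cont)ΔT
β − 3α = 1.90×10⁻⁴ − 5.37×10⁻⁵ = 1.363×10⁻⁴ /K; ΔT = 45.2 K
ΔV = 2130 × 1.363×10⁻⁴ × 45.2 = 13.1 cm³

13.1 cm³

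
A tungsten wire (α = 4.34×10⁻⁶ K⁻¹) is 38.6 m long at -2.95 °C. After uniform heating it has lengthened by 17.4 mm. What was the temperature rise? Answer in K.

ΔL = αL₀ΔT ⇒ ΔT = ΔL / (αL₀)
ΔT = 17.4×10⁻³ m / (4.34×10⁻⁶ × 38.6 m) = 103.87 K

ΔT = 104 K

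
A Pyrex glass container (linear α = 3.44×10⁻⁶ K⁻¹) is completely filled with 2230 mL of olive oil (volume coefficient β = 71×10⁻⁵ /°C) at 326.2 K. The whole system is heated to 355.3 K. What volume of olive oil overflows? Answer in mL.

The container also expands: β_container ≈ 3α = 1.032×10⁻⁵ /K
Net overflow = V₀(β_liq − 3α_cont)ΔT
β − 3α = 7.10×10⁻⁴ − 1.032×10⁻⁵ = 6.9968×10⁻⁴ /K; ΔT = 29.1 K
ΔV = 2230 × 6.9968×10⁻⁴ × 29.1 = 45.4 mL

45.4 mL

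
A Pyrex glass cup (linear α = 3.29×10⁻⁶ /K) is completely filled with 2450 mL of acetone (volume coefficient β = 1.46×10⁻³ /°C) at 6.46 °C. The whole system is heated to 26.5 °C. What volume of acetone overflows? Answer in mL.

The cup also expands: β_container ≈ 3α = 9.87×10⁻⁶ /K
Net overflow = V₀(β_liq − 3α_cont)ΔT
β − 3α = 1.46×10⁻³ − 9.87×10⁻⁶ = 1.45013×10⁻³ /K; ΔT = 20.04 K
ΔV = 2450 × 1.45013×10⁻³ × 20.04 = 71.2 mL

71.2 mL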